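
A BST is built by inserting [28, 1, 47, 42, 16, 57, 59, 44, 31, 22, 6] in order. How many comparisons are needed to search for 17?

Search path for 17: 28 -> 1 -> 16 -> 22
Found: False
Comparisons: 4


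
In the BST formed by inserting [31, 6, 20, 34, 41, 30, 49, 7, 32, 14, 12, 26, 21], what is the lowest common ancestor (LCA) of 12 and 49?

Tree insertion order: [31, 6, 20, 34, 41, 30, 49, 7, 32, 14, 12, 26, 21]
Tree (level-order array): [31, 6, 34, None, 20, 32, 41, 7, 30, None, None, None, 49, None, 14, 26, None, None, None, 12, None, 21]
In a BST, the LCA of p=12, q=49 is the first node v on the
root-to-leaf path with p <= v <= q (go left if both < v, right if both > v).
Walk from root:
  at 31: 12 <= 31 <= 49, this is the LCA
LCA = 31


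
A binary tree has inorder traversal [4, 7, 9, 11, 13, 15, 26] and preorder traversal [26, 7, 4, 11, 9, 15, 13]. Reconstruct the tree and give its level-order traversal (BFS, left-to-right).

Inorder:  [4, 7, 9, 11, 13, 15, 26]
Preorder: [26, 7, 4, 11, 9, 15, 13]
Algorithm: preorder visits root first, so consume preorder in order;
for each root, split the current inorder slice at that value into
left-subtree inorder and right-subtree inorder, then recurse.
Recursive splits:
  root=26; inorder splits into left=[4, 7, 9, 11, 13, 15], right=[]
  root=7; inorder splits into left=[4], right=[9, 11, 13, 15]
  root=4; inorder splits into left=[], right=[]
  root=11; inorder splits into left=[9], right=[13, 15]
  root=9; inorder splits into left=[], right=[]
  root=15; inorder splits into left=[13], right=[]
  root=13; inorder splits into left=[], right=[]
Reconstructed level-order: [26, 7, 4, 11, 9, 15, 13]


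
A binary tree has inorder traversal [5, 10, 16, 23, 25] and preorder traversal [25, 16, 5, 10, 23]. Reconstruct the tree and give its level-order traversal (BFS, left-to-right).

Inorder:  [5, 10, 16, 23, 25]
Preorder: [25, 16, 5, 10, 23]
Algorithm: preorder visits root first, so consume preorder in order;
for each root, split the current inorder slice at that value into
left-subtree inorder and right-subtree inorder, then recurse.
Recursive splits:
  root=25; inorder splits into left=[5, 10, 16, 23], right=[]
  root=16; inorder splits into left=[5, 10], right=[23]
  root=5; inorder splits into left=[], right=[10]
  root=10; inorder splits into left=[], right=[]
  root=23; inorder splits into left=[], right=[]
Reconstructed level-order: [25, 16, 5, 23, 10]


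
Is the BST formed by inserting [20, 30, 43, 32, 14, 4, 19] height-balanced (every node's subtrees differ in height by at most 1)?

Tree (level-order array): [20, 14, 30, 4, 19, None, 43, None, None, None, None, 32]
Definition: a tree is height-balanced if, at every node, |h(left) - h(right)| <= 1 (empty subtree has height -1).
Bottom-up per-node check:
  node 4: h_left=-1, h_right=-1, diff=0 [OK], height=0
  node 19: h_left=-1, h_right=-1, diff=0 [OK], height=0
  node 14: h_left=0, h_right=0, diff=0 [OK], height=1
  node 32: h_left=-1, h_right=-1, diff=0 [OK], height=0
  node 43: h_left=0, h_right=-1, diff=1 [OK], height=1
  node 30: h_left=-1, h_right=1, diff=2 [FAIL (|-1-1|=2 > 1)], height=2
  node 20: h_left=1, h_right=2, diff=1 [OK], height=3
Node 30 violates the condition: |-1 - 1| = 2 > 1.
Result: Not balanced


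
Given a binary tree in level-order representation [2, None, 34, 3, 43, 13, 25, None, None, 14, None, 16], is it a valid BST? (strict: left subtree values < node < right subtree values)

Level-order array: [2, None, 34, 3, 43, 13, 25, None, None, 14, None, 16]
Validate using subtree bounds (lo, hi): at each node, require lo < value < hi,
then recurse left with hi=value and right with lo=value.
Preorder trace (stopping at first violation):
  at node 2 with bounds (-inf, +inf): OK
  at node 34 with bounds (2, +inf): OK
  at node 3 with bounds (2, 34): OK
  at node 13 with bounds (2, 3): VIOLATION
Node 13 violates its bound: not (2 < 13 < 3).
Result: Not a valid BST


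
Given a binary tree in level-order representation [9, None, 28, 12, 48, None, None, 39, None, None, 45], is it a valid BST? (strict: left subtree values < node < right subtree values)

Level-order array: [9, None, 28, 12, 48, None, None, 39, None, None, 45]
Validate using subtree bounds (lo, hi): at each node, require lo < value < hi,
then recurse left with hi=value and right with lo=value.
Preorder trace (stopping at first violation):
  at node 9 with bounds (-inf, +inf): OK
  at node 28 with bounds (9, +inf): OK
  at node 12 with bounds (9, 28): OK
  at node 48 with bounds (28, +inf): OK
  at node 39 with bounds (28, 48): OK
  at node 45 with bounds (39, 48): OK
No violation found at any node.
Result: Valid BST


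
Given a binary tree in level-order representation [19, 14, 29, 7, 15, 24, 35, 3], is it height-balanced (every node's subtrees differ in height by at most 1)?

Tree (level-order array): [19, 14, 29, 7, 15, 24, 35, 3]
Definition: a tree is height-balanced if, at every node, |h(left) - h(right)| <= 1 (empty subtree has height -1).
Bottom-up per-node check:
  node 3: h_left=-1, h_right=-1, diff=0 [OK], height=0
  node 7: h_left=0, h_right=-1, diff=1 [OK], height=1
  node 15: h_left=-1, h_right=-1, diff=0 [OK], height=0
  node 14: h_left=1, h_right=0, diff=1 [OK], height=2
  node 24: h_left=-1, h_right=-1, diff=0 [OK], height=0
  node 35: h_left=-1, h_right=-1, diff=0 [OK], height=0
  node 29: h_left=0, h_right=0, diff=0 [OK], height=1
  node 19: h_left=2, h_right=1, diff=1 [OK], height=3
All nodes satisfy the balance condition.
Result: Balanced


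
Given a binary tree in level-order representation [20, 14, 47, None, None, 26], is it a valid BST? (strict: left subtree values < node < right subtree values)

Level-order array: [20, 14, 47, None, None, 26]
Validate using subtree bounds (lo, hi): at each node, require lo < value < hi,
then recurse left with hi=value and right with lo=value.
Preorder trace (stopping at first violation):
  at node 20 with bounds (-inf, +inf): OK
  at node 14 with bounds (-inf, 20): OK
  at node 47 with bounds (20, +inf): OK
  at node 26 with bounds (20, 47): OK
No violation found at any node.
Result: Valid BST


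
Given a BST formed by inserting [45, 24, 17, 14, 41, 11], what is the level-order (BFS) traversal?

Tree insertion order: [45, 24, 17, 14, 41, 11]
Tree (level-order array): [45, 24, None, 17, 41, 14, None, None, None, 11]
BFS from the root, enqueuing left then right child of each popped node:
  queue [45] -> pop 45, enqueue [24], visited so far: [45]
  queue [24] -> pop 24, enqueue [17, 41], visited so far: [45, 24]
  queue [17, 41] -> pop 17, enqueue [14], visited so far: [45, 24, 17]
  queue [41, 14] -> pop 41, enqueue [none], visited so far: [45, 24, 17, 41]
  queue [14] -> pop 14, enqueue [11], visited so far: [45, 24, 17, 41, 14]
  queue [11] -> pop 11, enqueue [none], visited so far: [45, 24, 17, 41, 14, 11]
Result: [45, 24, 17, 41, 14, 11]


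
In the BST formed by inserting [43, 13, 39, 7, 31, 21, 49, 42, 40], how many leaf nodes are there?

Tree built from: [43, 13, 39, 7, 31, 21, 49, 42, 40]
Tree (level-order array): [43, 13, 49, 7, 39, None, None, None, None, 31, 42, 21, None, 40]
Rule: A leaf has 0 children.
Per-node child counts:
  node 43: 2 child(ren)
  node 13: 2 child(ren)
  node 7: 0 child(ren)
  node 39: 2 child(ren)
  node 31: 1 child(ren)
  node 21: 0 child(ren)
  node 42: 1 child(ren)
  node 40: 0 child(ren)
  node 49: 0 child(ren)
Matching nodes: [7, 21, 40, 49]
Count of leaf nodes: 4


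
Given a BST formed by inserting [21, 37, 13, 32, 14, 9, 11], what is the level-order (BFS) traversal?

Tree insertion order: [21, 37, 13, 32, 14, 9, 11]
Tree (level-order array): [21, 13, 37, 9, 14, 32, None, None, 11]
BFS from the root, enqueuing left then right child of each popped node:
  queue [21] -> pop 21, enqueue [13, 37], visited so far: [21]
  queue [13, 37] -> pop 13, enqueue [9, 14], visited so far: [21, 13]
  queue [37, 9, 14] -> pop 37, enqueue [32], visited so far: [21, 13, 37]
  queue [9, 14, 32] -> pop 9, enqueue [11], visited so far: [21, 13, 37, 9]
  queue [14, 32, 11] -> pop 14, enqueue [none], visited so far: [21, 13, 37, 9, 14]
  queue [32, 11] -> pop 32, enqueue [none], visited so far: [21, 13, 37, 9, 14, 32]
  queue [11] -> pop 11, enqueue [none], visited so far: [21, 13, 37, 9, 14, 32, 11]
Result: [21, 13, 37, 9, 14, 32, 11]


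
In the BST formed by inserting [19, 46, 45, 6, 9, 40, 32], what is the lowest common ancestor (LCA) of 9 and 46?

Tree insertion order: [19, 46, 45, 6, 9, 40, 32]
Tree (level-order array): [19, 6, 46, None, 9, 45, None, None, None, 40, None, 32]
In a BST, the LCA of p=9, q=46 is the first node v on the
root-to-leaf path with p <= v <= q (go left if both < v, right if both > v).
Walk from root:
  at 19: 9 <= 19 <= 46, this is the LCA
LCA = 19


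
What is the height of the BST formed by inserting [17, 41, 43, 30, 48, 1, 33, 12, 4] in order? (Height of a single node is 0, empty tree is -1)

Insertion order: [17, 41, 43, 30, 48, 1, 33, 12, 4]
Tree (level-order array): [17, 1, 41, None, 12, 30, 43, 4, None, None, 33, None, 48]
Compute height bottom-up (empty subtree = -1):
  height(4) = 1 + max(-1, -1) = 0
  height(12) = 1 + max(0, -1) = 1
  height(1) = 1 + max(-1, 1) = 2
  height(33) = 1 + max(-1, -1) = 0
  height(30) = 1 + max(-1, 0) = 1
  height(48) = 1 + max(-1, -1) = 0
  height(43) = 1 + max(-1, 0) = 1
  height(41) = 1 + max(1, 1) = 2
  height(17) = 1 + max(2, 2) = 3
Height = 3


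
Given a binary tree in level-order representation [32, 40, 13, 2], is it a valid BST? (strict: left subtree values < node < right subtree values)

Level-order array: [32, 40, 13, 2]
Validate using subtree bounds (lo, hi): at each node, require lo < value < hi,
then recurse left with hi=value and right with lo=value.
Preorder trace (stopping at first violation):
  at node 32 with bounds (-inf, +inf): OK
  at node 40 with bounds (-inf, 32): VIOLATION
Node 40 violates its bound: not (-inf < 40 < 32).
Result: Not a valid BST


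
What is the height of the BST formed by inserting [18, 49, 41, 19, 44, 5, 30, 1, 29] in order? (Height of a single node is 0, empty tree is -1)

Insertion order: [18, 49, 41, 19, 44, 5, 30, 1, 29]
Tree (level-order array): [18, 5, 49, 1, None, 41, None, None, None, 19, 44, None, 30, None, None, 29]
Compute height bottom-up (empty subtree = -1):
  height(1) = 1 + max(-1, -1) = 0
  height(5) = 1 + max(0, -1) = 1
  height(29) = 1 + max(-1, -1) = 0
  height(30) = 1 + max(0, -1) = 1
  height(19) = 1 + max(-1, 1) = 2
  height(44) = 1 + max(-1, -1) = 0
  height(41) = 1 + max(2, 0) = 3
  height(49) = 1 + max(3, -1) = 4
  height(18) = 1 + max(1, 4) = 5
Height = 5


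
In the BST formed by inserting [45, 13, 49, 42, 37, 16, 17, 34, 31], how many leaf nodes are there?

Tree built from: [45, 13, 49, 42, 37, 16, 17, 34, 31]
Tree (level-order array): [45, 13, 49, None, 42, None, None, 37, None, 16, None, None, 17, None, 34, 31]
Rule: A leaf has 0 children.
Per-node child counts:
  node 45: 2 child(ren)
  node 13: 1 child(ren)
  node 42: 1 child(ren)
  node 37: 1 child(ren)
  node 16: 1 child(ren)
  node 17: 1 child(ren)
  node 34: 1 child(ren)
  node 31: 0 child(ren)
  node 49: 0 child(ren)
Matching nodes: [31, 49]
Count of leaf nodes: 2


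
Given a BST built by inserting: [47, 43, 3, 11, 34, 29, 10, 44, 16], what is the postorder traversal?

Tree insertion order: [47, 43, 3, 11, 34, 29, 10, 44, 16]
Tree (level-order array): [47, 43, None, 3, 44, None, 11, None, None, 10, 34, None, None, 29, None, 16]
Postorder traversal: [10, 16, 29, 34, 11, 3, 44, 43, 47]


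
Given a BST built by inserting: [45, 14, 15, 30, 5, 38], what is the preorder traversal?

Tree insertion order: [45, 14, 15, 30, 5, 38]
Tree (level-order array): [45, 14, None, 5, 15, None, None, None, 30, None, 38]
Preorder traversal: [45, 14, 5, 15, 30, 38]


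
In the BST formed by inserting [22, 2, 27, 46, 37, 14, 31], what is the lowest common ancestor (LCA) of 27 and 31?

Tree insertion order: [22, 2, 27, 46, 37, 14, 31]
Tree (level-order array): [22, 2, 27, None, 14, None, 46, None, None, 37, None, 31]
In a BST, the LCA of p=27, q=31 is the first node v on the
root-to-leaf path with p <= v <= q (go left if both < v, right if both > v).
Walk from root:
  at 22: both 27 and 31 > 22, go right
  at 27: 27 <= 27 <= 31, this is the LCA
LCA = 27


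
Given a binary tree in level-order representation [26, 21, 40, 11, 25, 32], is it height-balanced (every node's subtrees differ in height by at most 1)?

Tree (level-order array): [26, 21, 40, 11, 25, 32]
Definition: a tree is height-balanced if, at every node, |h(left) - h(right)| <= 1 (empty subtree has height -1).
Bottom-up per-node check:
  node 11: h_left=-1, h_right=-1, diff=0 [OK], height=0
  node 25: h_left=-1, h_right=-1, diff=0 [OK], height=0
  node 21: h_left=0, h_right=0, diff=0 [OK], height=1
  node 32: h_left=-1, h_right=-1, diff=0 [OK], height=0
  node 40: h_left=0, h_right=-1, diff=1 [OK], height=1
  node 26: h_left=1, h_right=1, diff=0 [OK], height=2
All nodes satisfy the balance condition.
Result: Balanced


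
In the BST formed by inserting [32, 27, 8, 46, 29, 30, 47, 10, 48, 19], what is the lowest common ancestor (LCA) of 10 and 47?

Tree insertion order: [32, 27, 8, 46, 29, 30, 47, 10, 48, 19]
Tree (level-order array): [32, 27, 46, 8, 29, None, 47, None, 10, None, 30, None, 48, None, 19]
In a BST, the LCA of p=10, q=47 is the first node v on the
root-to-leaf path with p <= v <= q (go left if both < v, right if both > v).
Walk from root:
  at 32: 10 <= 32 <= 47, this is the LCA
LCA = 32


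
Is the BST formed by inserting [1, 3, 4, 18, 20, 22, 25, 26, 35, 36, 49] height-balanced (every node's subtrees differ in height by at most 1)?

Tree (level-order array): [1, None, 3, None, 4, None, 18, None, 20, None, 22, None, 25, None, 26, None, 35, None, 36, None, 49]
Definition: a tree is height-balanced if, at every node, |h(left) - h(right)| <= 1 (empty subtree has height -1).
Bottom-up per-node check:
  node 49: h_left=-1, h_right=-1, diff=0 [OK], height=0
  node 36: h_left=-1, h_right=0, diff=1 [OK], height=1
  node 35: h_left=-1, h_right=1, diff=2 [FAIL (|-1-1|=2 > 1)], height=2
  node 26: h_left=-1, h_right=2, diff=3 [FAIL (|-1-2|=3 > 1)], height=3
  node 25: h_left=-1, h_right=3, diff=4 [FAIL (|-1-3|=4 > 1)], height=4
  node 22: h_left=-1, h_right=4, diff=5 [FAIL (|-1-4|=5 > 1)], height=5
  node 20: h_left=-1, h_right=5, diff=6 [FAIL (|-1-5|=6 > 1)], height=6
  node 18: h_left=-1, h_right=6, diff=7 [FAIL (|-1-6|=7 > 1)], height=7
  node 4: h_left=-1, h_right=7, diff=8 [FAIL (|-1-7|=8 > 1)], height=8
  node 3: h_left=-1, h_right=8, diff=9 [FAIL (|-1-8|=9 > 1)], height=9
  node 1: h_left=-1, h_right=9, diff=10 [FAIL (|-1-9|=10 > 1)], height=10
Node 35 violates the condition: |-1 - 1| = 2 > 1.
Result: Not balanced


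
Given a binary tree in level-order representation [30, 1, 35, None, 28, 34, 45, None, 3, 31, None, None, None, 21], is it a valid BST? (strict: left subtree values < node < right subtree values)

Level-order array: [30, 1, 35, None, 28, 34, 45, None, 3, 31, None, None, None, 21]
Validate using subtree bounds (lo, hi): at each node, require lo < value < hi,
then recurse left with hi=value and right with lo=value.
Preorder trace (stopping at first violation):
  at node 30 with bounds (-inf, +inf): OK
  at node 1 with bounds (-inf, 30): OK
  at node 28 with bounds (1, 30): OK
  at node 3 with bounds (28, 30): VIOLATION
Node 3 violates its bound: not (28 < 3 < 30).
Result: Not a valid BST


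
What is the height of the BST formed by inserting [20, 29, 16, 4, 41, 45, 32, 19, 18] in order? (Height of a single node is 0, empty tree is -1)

Insertion order: [20, 29, 16, 4, 41, 45, 32, 19, 18]
Tree (level-order array): [20, 16, 29, 4, 19, None, 41, None, None, 18, None, 32, 45]
Compute height bottom-up (empty subtree = -1):
  height(4) = 1 + max(-1, -1) = 0
  height(18) = 1 + max(-1, -1) = 0
  height(19) = 1 + max(0, -1) = 1
  height(16) = 1 + max(0, 1) = 2
  height(32) = 1 + max(-1, -1) = 0
  height(45) = 1 + max(-1, -1) = 0
  height(41) = 1 + max(0, 0) = 1
  height(29) = 1 + max(-1, 1) = 2
  height(20) = 1 + max(2, 2) = 3
Height = 3


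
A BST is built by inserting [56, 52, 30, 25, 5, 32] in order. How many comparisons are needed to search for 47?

Search path for 47: 56 -> 52 -> 30 -> 32
Found: False
Comparisons: 4


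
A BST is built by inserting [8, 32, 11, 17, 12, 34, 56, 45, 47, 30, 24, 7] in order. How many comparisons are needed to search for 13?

Search path for 13: 8 -> 32 -> 11 -> 17 -> 12
Found: False
Comparisons: 5


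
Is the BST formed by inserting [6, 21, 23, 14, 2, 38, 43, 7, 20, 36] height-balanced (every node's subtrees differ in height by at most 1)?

Tree (level-order array): [6, 2, 21, None, None, 14, 23, 7, 20, None, 38, None, None, None, None, 36, 43]
Definition: a tree is height-balanced if, at every node, |h(left) - h(right)| <= 1 (empty subtree has height -1).
Bottom-up per-node check:
  node 2: h_left=-1, h_right=-1, diff=0 [OK], height=0
  node 7: h_left=-1, h_right=-1, diff=0 [OK], height=0
  node 20: h_left=-1, h_right=-1, diff=0 [OK], height=0
  node 14: h_left=0, h_right=0, diff=0 [OK], height=1
  node 36: h_left=-1, h_right=-1, diff=0 [OK], height=0
  node 43: h_left=-1, h_right=-1, diff=0 [OK], height=0
  node 38: h_left=0, h_right=0, diff=0 [OK], height=1
  node 23: h_left=-1, h_right=1, diff=2 [FAIL (|-1-1|=2 > 1)], height=2
  node 21: h_left=1, h_right=2, diff=1 [OK], height=3
  node 6: h_left=0, h_right=3, diff=3 [FAIL (|0-3|=3 > 1)], height=4
Node 23 violates the condition: |-1 - 1| = 2 > 1.
Result: Not balanced


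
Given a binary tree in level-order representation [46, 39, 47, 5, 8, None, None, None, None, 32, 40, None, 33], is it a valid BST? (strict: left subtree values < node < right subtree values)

Level-order array: [46, 39, 47, 5, 8, None, None, None, None, 32, 40, None, 33]
Validate using subtree bounds (lo, hi): at each node, require lo < value < hi,
then recurse left with hi=value and right with lo=value.
Preorder trace (stopping at first violation):
  at node 46 with bounds (-inf, +inf): OK
  at node 39 with bounds (-inf, 46): OK
  at node 5 with bounds (-inf, 39): OK
  at node 8 with bounds (39, 46): VIOLATION
Node 8 violates its bound: not (39 < 8 < 46).
Result: Not a valid BST


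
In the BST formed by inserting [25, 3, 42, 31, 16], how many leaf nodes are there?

Tree built from: [25, 3, 42, 31, 16]
Tree (level-order array): [25, 3, 42, None, 16, 31]
Rule: A leaf has 0 children.
Per-node child counts:
  node 25: 2 child(ren)
  node 3: 1 child(ren)
  node 16: 0 child(ren)
  node 42: 1 child(ren)
  node 31: 0 child(ren)
Matching nodes: [16, 31]
Count of leaf nodes: 2


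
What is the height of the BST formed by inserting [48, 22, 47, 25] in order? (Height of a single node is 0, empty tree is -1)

Insertion order: [48, 22, 47, 25]
Tree (level-order array): [48, 22, None, None, 47, 25]
Compute height bottom-up (empty subtree = -1):
  height(25) = 1 + max(-1, -1) = 0
  height(47) = 1 + max(0, -1) = 1
  height(22) = 1 + max(-1, 1) = 2
  height(48) = 1 + max(2, -1) = 3
Height = 3


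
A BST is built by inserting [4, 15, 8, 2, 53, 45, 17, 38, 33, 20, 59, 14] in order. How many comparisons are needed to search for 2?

Search path for 2: 4 -> 2
Found: True
Comparisons: 2


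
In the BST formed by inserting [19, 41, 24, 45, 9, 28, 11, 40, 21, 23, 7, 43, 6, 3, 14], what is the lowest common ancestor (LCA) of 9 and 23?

Tree insertion order: [19, 41, 24, 45, 9, 28, 11, 40, 21, 23, 7, 43, 6, 3, 14]
Tree (level-order array): [19, 9, 41, 7, 11, 24, 45, 6, None, None, 14, 21, 28, 43, None, 3, None, None, None, None, 23, None, 40]
In a BST, the LCA of p=9, q=23 is the first node v on the
root-to-leaf path with p <= v <= q (go left if both < v, right if both > v).
Walk from root:
  at 19: 9 <= 19 <= 23, this is the LCA
LCA = 19


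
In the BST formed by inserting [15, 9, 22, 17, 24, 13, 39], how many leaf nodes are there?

Tree built from: [15, 9, 22, 17, 24, 13, 39]
Tree (level-order array): [15, 9, 22, None, 13, 17, 24, None, None, None, None, None, 39]
Rule: A leaf has 0 children.
Per-node child counts:
  node 15: 2 child(ren)
  node 9: 1 child(ren)
  node 13: 0 child(ren)
  node 22: 2 child(ren)
  node 17: 0 child(ren)
  node 24: 1 child(ren)
  node 39: 0 child(ren)
Matching nodes: [13, 17, 39]
Count of leaf nodes: 3


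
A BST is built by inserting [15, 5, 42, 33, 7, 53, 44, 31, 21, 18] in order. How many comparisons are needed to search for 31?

Search path for 31: 15 -> 42 -> 33 -> 31
Found: True
Comparisons: 4


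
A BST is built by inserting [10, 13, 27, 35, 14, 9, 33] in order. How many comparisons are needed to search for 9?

Search path for 9: 10 -> 9
Found: True
Comparisons: 2


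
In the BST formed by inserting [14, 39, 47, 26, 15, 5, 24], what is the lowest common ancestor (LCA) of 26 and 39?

Tree insertion order: [14, 39, 47, 26, 15, 5, 24]
Tree (level-order array): [14, 5, 39, None, None, 26, 47, 15, None, None, None, None, 24]
In a BST, the LCA of p=26, q=39 is the first node v on the
root-to-leaf path with p <= v <= q (go left if both < v, right if both > v).
Walk from root:
  at 14: both 26 and 39 > 14, go right
  at 39: 26 <= 39 <= 39, this is the LCA
LCA = 39


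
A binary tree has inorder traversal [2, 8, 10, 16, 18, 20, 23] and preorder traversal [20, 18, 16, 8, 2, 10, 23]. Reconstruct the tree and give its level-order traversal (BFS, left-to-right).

Inorder:  [2, 8, 10, 16, 18, 20, 23]
Preorder: [20, 18, 16, 8, 2, 10, 23]
Algorithm: preorder visits root first, so consume preorder in order;
for each root, split the current inorder slice at that value into
left-subtree inorder and right-subtree inorder, then recurse.
Recursive splits:
  root=20; inorder splits into left=[2, 8, 10, 16, 18], right=[23]
  root=18; inorder splits into left=[2, 8, 10, 16], right=[]
  root=16; inorder splits into left=[2, 8, 10], right=[]
  root=8; inorder splits into left=[2], right=[10]
  root=2; inorder splits into left=[], right=[]
  root=10; inorder splits into left=[], right=[]
  root=23; inorder splits into left=[], right=[]
Reconstructed level-order: [20, 18, 23, 16, 8, 2, 10]


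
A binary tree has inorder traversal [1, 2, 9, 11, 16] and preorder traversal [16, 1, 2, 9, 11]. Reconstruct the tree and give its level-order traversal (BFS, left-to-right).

Inorder:  [1, 2, 9, 11, 16]
Preorder: [16, 1, 2, 9, 11]
Algorithm: preorder visits root first, so consume preorder in order;
for each root, split the current inorder slice at that value into
left-subtree inorder and right-subtree inorder, then recurse.
Recursive splits:
  root=16; inorder splits into left=[1, 2, 9, 11], right=[]
  root=1; inorder splits into left=[], right=[2, 9, 11]
  root=2; inorder splits into left=[], right=[9, 11]
  root=9; inorder splits into left=[], right=[11]
  root=11; inorder splits into left=[], right=[]
Reconstructed level-order: [16, 1, 2, 9, 11]


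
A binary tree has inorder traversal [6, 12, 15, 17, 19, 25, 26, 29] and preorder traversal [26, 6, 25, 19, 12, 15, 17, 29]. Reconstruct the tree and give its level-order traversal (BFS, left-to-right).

Inorder:  [6, 12, 15, 17, 19, 25, 26, 29]
Preorder: [26, 6, 25, 19, 12, 15, 17, 29]
Algorithm: preorder visits root first, so consume preorder in order;
for each root, split the current inorder slice at that value into
left-subtree inorder and right-subtree inorder, then recurse.
Recursive splits:
  root=26; inorder splits into left=[6, 12, 15, 17, 19, 25], right=[29]
  root=6; inorder splits into left=[], right=[12, 15, 17, 19, 25]
  root=25; inorder splits into left=[12, 15, 17, 19], right=[]
  root=19; inorder splits into left=[12, 15, 17], right=[]
  root=12; inorder splits into left=[], right=[15, 17]
  root=15; inorder splits into left=[], right=[17]
  root=17; inorder splits into left=[], right=[]
  root=29; inorder splits into left=[], right=[]
Reconstructed level-order: [26, 6, 29, 25, 19, 12, 15, 17]


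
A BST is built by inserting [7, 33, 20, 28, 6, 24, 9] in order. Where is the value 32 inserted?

Starting tree (level order): [7, 6, 33, None, None, 20, None, 9, 28, None, None, 24]
Insertion path: 7 -> 33 -> 20 -> 28
Result: insert 32 as right child of 28
Final tree (level order): [7, 6, 33, None, None, 20, None, 9, 28, None, None, 24, 32]


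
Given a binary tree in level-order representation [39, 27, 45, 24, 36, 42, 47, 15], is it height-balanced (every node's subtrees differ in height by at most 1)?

Tree (level-order array): [39, 27, 45, 24, 36, 42, 47, 15]
Definition: a tree is height-balanced if, at every node, |h(left) - h(right)| <= 1 (empty subtree has height -1).
Bottom-up per-node check:
  node 15: h_left=-1, h_right=-1, diff=0 [OK], height=0
  node 24: h_left=0, h_right=-1, diff=1 [OK], height=1
  node 36: h_left=-1, h_right=-1, diff=0 [OK], height=0
  node 27: h_left=1, h_right=0, diff=1 [OK], height=2
  node 42: h_left=-1, h_right=-1, diff=0 [OK], height=0
  node 47: h_left=-1, h_right=-1, diff=0 [OK], height=0
  node 45: h_left=0, h_right=0, diff=0 [OK], height=1
  node 39: h_left=2, h_right=1, diff=1 [OK], height=3
All nodes satisfy the balance condition.
Result: Balanced


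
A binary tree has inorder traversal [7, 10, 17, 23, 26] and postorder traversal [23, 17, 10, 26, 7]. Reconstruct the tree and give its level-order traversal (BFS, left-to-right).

Inorder:   [7, 10, 17, 23, 26]
Postorder: [23, 17, 10, 26, 7]
Algorithm: postorder visits root last, so walk postorder right-to-left;
each value is the root of the current inorder slice — split it at that
value, recurse on the right subtree first, then the left.
Recursive splits:
  root=7; inorder splits into left=[], right=[10, 17, 23, 26]
  root=26; inorder splits into left=[10, 17, 23], right=[]
  root=10; inorder splits into left=[], right=[17, 23]
  root=17; inorder splits into left=[], right=[23]
  root=23; inorder splits into left=[], right=[]
Reconstructed level-order: [7, 26, 10, 17, 23]


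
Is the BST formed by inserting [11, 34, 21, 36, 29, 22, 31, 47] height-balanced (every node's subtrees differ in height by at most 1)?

Tree (level-order array): [11, None, 34, 21, 36, None, 29, None, 47, 22, 31]
Definition: a tree is height-balanced if, at every node, |h(left) - h(right)| <= 1 (empty subtree has height -1).
Bottom-up per-node check:
  node 22: h_left=-1, h_right=-1, diff=0 [OK], height=0
  node 31: h_left=-1, h_right=-1, diff=0 [OK], height=0
  node 29: h_left=0, h_right=0, diff=0 [OK], height=1
  node 21: h_left=-1, h_right=1, diff=2 [FAIL (|-1-1|=2 > 1)], height=2
  node 47: h_left=-1, h_right=-1, diff=0 [OK], height=0
  node 36: h_left=-1, h_right=0, diff=1 [OK], height=1
  node 34: h_left=2, h_right=1, diff=1 [OK], height=3
  node 11: h_left=-1, h_right=3, diff=4 [FAIL (|-1-3|=4 > 1)], height=4
Node 21 violates the condition: |-1 - 1| = 2 > 1.
Result: Not balanced


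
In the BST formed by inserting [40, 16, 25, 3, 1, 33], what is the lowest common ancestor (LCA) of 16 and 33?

Tree insertion order: [40, 16, 25, 3, 1, 33]
Tree (level-order array): [40, 16, None, 3, 25, 1, None, None, 33]
In a BST, the LCA of p=16, q=33 is the first node v on the
root-to-leaf path with p <= v <= q (go left if both < v, right if both > v).
Walk from root:
  at 40: both 16 and 33 < 40, go left
  at 16: 16 <= 16 <= 33, this is the LCA
LCA = 16


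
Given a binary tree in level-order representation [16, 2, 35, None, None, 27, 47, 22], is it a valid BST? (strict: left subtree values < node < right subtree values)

Level-order array: [16, 2, 35, None, None, 27, 47, 22]
Validate using subtree bounds (lo, hi): at each node, require lo < value < hi,
then recurse left with hi=value and right with lo=value.
Preorder trace (stopping at first violation):
  at node 16 with bounds (-inf, +inf): OK
  at node 2 with bounds (-inf, 16): OK
  at node 35 with bounds (16, +inf): OK
  at node 27 with bounds (16, 35): OK
  at node 22 with bounds (16, 27): OK
  at node 47 with bounds (35, +inf): OK
No violation found at any node.
Result: Valid BST


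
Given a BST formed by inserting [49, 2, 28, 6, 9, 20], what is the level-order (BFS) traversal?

Tree insertion order: [49, 2, 28, 6, 9, 20]
Tree (level-order array): [49, 2, None, None, 28, 6, None, None, 9, None, 20]
BFS from the root, enqueuing left then right child of each popped node:
  queue [49] -> pop 49, enqueue [2], visited so far: [49]
  queue [2] -> pop 2, enqueue [28], visited so far: [49, 2]
  queue [28] -> pop 28, enqueue [6], visited so far: [49, 2, 28]
  queue [6] -> pop 6, enqueue [9], visited so far: [49, 2, 28, 6]
  queue [9] -> pop 9, enqueue [20], visited so far: [49, 2, 28, 6, 9]
  queue [20] -> pop 20, enqueue [none], visited so far: [49, 2, 28, 6, 9, 20]
Result: [49, 2, 28, 6, 9, 20]


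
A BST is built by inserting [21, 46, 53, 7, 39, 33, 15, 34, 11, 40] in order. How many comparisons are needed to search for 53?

Search path for 53: 21 -> 46 -> 53
Found: True
Comparisons: 3


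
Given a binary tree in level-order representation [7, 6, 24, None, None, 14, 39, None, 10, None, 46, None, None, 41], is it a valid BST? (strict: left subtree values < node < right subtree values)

Level-order array: [7, 6, 24, None, None, 14, 39, None, 10, None, 46, None, None, 41]
Validate using subtree bounds (lo, hi): at each node, require lo < value < hi,
then recurse left with hi=value and right with lo=value.
Preorder trace (stopping at first violation):
  at node 7 with bounds (-inf, +inf): OK
  at node 6 with bounds (-inf, 7): OK
  at node 24 with bounds (7, +inf): OK
  at node 14 with bounds (7, 24): OK
  at node 10 with bounds (14, 24): VIOLATION
Node 10 violates its bound: not (14 < 10 < 24).
Result: Not a valid BST


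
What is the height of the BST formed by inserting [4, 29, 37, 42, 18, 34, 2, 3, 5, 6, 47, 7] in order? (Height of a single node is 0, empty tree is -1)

Insertion order: [4, 29, 37, 42, 18, 34, 2, 3, 5, 6, 47, 7]
Tree (level-order array): [4, 2, 29, None, 3, 18, 37, None, None, 5, None, 34, 42, None, 6, None, None, None, 47, None, 7]
Compute height bottom-up (empty subtree = -1):
  height(3) = 1 + max(-1, -1) = 0
  height(2) = 1 + max(-1, 0) = 1
  height(7) = 1 + max(-1, -1) = 0
  height(6) = 1 + max(-1, 0) = 1
  height(5) = 1 + max(-1, 1) = 2
  height(18) = 1 + max(2, -1) = 3
  height(34) = 1 + max(-1, -1) = 0
  height(47) = 1 + max(-1, -1) = 0
  height(42) = 1 + max(-1, 0) = 1
  height(37) = 1 + max(0, 1) = 2
  height(29) = 1 + max(3, 2) = 4
  height(4) = 1 + max(1, 4) = 5
Height = 5


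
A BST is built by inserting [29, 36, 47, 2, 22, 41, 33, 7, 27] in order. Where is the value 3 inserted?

Starting tree (level order): [29, 2, 36, None, 22, 33, 47, 7, 27, None, None, 41]
Insertion path: 29 -> 2 -> 22 -> 7
Result: insert 3 as left child of 7
Final tree (level order): [29, 2, 36, None, 22, 33, 47, 7, 27, None, None, 41, None, 3]


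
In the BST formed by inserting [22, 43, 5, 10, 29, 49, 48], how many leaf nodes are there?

Tree built from: [22, 43, 5, 10, 29, 49, 48]
Tree (level-order array): [22, 5, 43, None, 10, 29, 49, None, None, None, None, 48]
Rule: A leaf has 0 children.
Per-node child counts:
  node 22: 2 child(ren)
  node 5: 1 child(ren)
  node 10: 0 child(ren)
  node 43: 2 child(ren)
  node 29: 0 child(ren)
  node 49: 1 child(ren)
  node 48: 0 child(ren)
Matching nodes: [10, 29, 48]
Count of leaf nodes: 3


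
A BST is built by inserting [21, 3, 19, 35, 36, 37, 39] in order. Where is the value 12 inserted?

Starting tree (level order): [21, 3, 35, None, 19, None, 36, None, None, None, 37, None, 39]
Insertion path: 21 -> 3 -> 19
Result: insert 12 as left child of 19
Final tree (level order): [21, 3, 35, None, 19, None, 36, 12, None, None, 37, None, None, None, 39]


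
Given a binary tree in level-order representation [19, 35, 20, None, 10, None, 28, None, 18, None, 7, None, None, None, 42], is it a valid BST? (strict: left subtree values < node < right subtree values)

Level-order array: [19, 35, 20, None, 10, None, 28, None, 18, None, 7, None, None, None, 42]
Validate using subtree bounds (lo, hi): at each node, require lo < value < hi,
then recurse left with hi=value and right with lo=value.
Preorder trace (stopping at first violation):
  at node 19 with bounds (-inf, +inf): OK
  at node 35 with bounds (-inf, 19): VIOLATION
Node 35 violates its bound: not (-inf < 35 < 19).
Result: Not a valid BST


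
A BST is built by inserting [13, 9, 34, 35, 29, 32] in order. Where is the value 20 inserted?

Starting tree (level order): [13, 9, 34, None, None, 29, 35, None, 32]
Insertion path: 13 -> 34 -> 29
Result: insert 20 as left child of 29
Final tree (level order): [13, 9, 34, None, None, 29, 35, 20, 32]


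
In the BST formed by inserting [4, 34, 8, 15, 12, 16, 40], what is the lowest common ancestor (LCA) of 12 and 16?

Tree insertion order: [4, 34, 8, 15, 12, 16, 40]
Tree (level-order array): [4, None, 34, 8, 40, None, 15, None, None, 12, 16]
In a BST, the LCA of p=12, q=16 is the first node v on the
root-to-leaf path with p <= v <= q (go left if both < v, right if both > v).
Walk from root:
  at 4: both 12 and 16 > 4, go right
  at 34: both 12 and 16 < 34, go left
  at 8: both 12 and 16 > 8, go right
  at 15: 12 <= 15 <= 16, this is the LCA
LCA = 15


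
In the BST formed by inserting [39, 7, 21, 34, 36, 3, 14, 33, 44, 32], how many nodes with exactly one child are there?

Tree built from: [39, 7, 21, 34, 36, 3, 14, 33, 44, 32]
Tree (level-order array): [39, 7, 44, 3, 21, None, None, None, None, 14, 34, None, None, 33, 36, 32]
Rule: These are nodes with exactly 1 non-null child.
Per-node child counts:
  node 39: 2 child(ren)
  node 7: 2 child(ren)
  node 3: 0 child(ren)
  node 21: 2 child(ren)
  node 14: 0 child(ren)
  node 34: 2 child(ren)
  node 33: 1 child(ren)
  node 32: 0 child(ren)
  node 36: 0 child(ren)
  node 44: 0 child(ren)
Matching nodes: [33]
Count of nodes with exactly one child: 1


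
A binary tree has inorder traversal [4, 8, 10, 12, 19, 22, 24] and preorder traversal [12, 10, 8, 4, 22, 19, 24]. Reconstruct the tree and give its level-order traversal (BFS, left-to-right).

Inorder:  [4, 8, 10, 12, 19, 22, 24]
Preorder: [12, 10, 8, 4, 22, 19, 24]
Algorithm: preorder visits root first, so consume preorder in order;
for each root, split the current inorder slice at that value into
left-subtree inorder and right-subtree inorder, then recurse.
Recursive splits:
  root=12; inorder splits into left=[4, 8, 10], right=[19, 22, 24]
  root=10; inorder splits into left=[4, 8], right=[]
  root=8; inorder splits into left=[4], right=[]
  root=4; inorder splits into left=[], right=[]
  root=22; inorder splits into left=[19], right=[24]
  root=19; inorder splits into left=[], right=[]
  root=24; inorder splits into left=[], right=[]
Reconstructed level-order: [12, 10, 22, 8, 19, 24, 4]


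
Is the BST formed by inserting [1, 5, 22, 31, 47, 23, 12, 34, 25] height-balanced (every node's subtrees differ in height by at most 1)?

Tree (level-order array): [1, None, 5, None, 22, 12, 31, None, None, 23, 47, None, 25, 34]
Definition: a tree is height-balanced if, at every node, |h(left) - h(right)| <= 1 (empty subtree has height -1).
Bottom-up per-node check:
  node 12: h_left=-1, h_right=-1, diff=0 [OK], height=0
  node 25: h_left=-1, h_right=-1, diff=0 [OK], height=0
  node 23: h_left=-1, h_right=0, diff=1 [OK], height=1
  node 34: h_left=-1, h_right=-1, diff=0 [OK], height=0
  node 47: h_left=0, h_right=-1, diff=1 [OK], height=1
  node 31: h_left=1, h_right=1, diff=0 [OK], height=2
  node 22: h_left=0, h_right=2, diff=2 [FAIL (|0-2|=2 > 1)], height=3
  node 5: h_left=-1, h_right=3, diff=4 [FAIL (|-1-3|=4 > 1)], height=4
  node 1: h_left=-1, h_right=4, diff=5 [FAIL (|-1-4|=5 > 1)], height=5
Node 22 violates the condition: |0 - 2| = 2 > 1.
Result: Not balanced


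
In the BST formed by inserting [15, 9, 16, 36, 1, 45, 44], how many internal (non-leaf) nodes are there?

Tree built from: [15, 9, 16, 36, 1, 45, 44]
Tree (level-order array): [15, 9, 16, 1, None, None, 36, None, None, None, 45, 44]
Rule: An internal node has at least one child.
Per-node child counts:
  node 15: 2 child(ren)
  node 9: 1 child(ren)
  node 1: 0 child(ren)
  node 16: 1 child(ren)
  node 36: 1 child(ren)
  node 45: 1 child(ren)
  node 44: 0 child(ren)
Matching nodes: [15, 9, 16, 36, 45]
Count of internal (non-leaf) nodes: 5


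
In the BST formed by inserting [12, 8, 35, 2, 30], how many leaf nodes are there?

Tree built from: [12, 8, 35, 2, 30]
Tree (level-order array): [12, 8, 35, 2, None, 30]
Rule: A leaf has 0 children.
Per-node child counts:
  node 12: 2 child(ren)
  node 8: 1 child(ren)
  node 2: 0 child(ren)
  node 35: 1 child(ren)
  node 30: 0 child(ren)
Matching nodes: [2, 30]
Count of leaf nodes: 2


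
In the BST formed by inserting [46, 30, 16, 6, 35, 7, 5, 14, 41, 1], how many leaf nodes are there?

Tree built from: [46, 30, 16, 6, 35, 7, 5, 14, 41, 1]
Tree (level-order array): [46, 30, None, 16, 35, 6, None, None, 41, 5, 7, None, None, 1, None, None, 14]
Rule: A leaf has 0 children.
Per-node child counts:
  node 46: 1 child(ren)
  node 30: 2 child(ren)
  node 16: 1 child(ren)
  node 6: 2 child(ren)
  node 5: 1 child(ren)
  node 1: 0 child(ren)
  node 7: 1 child(ren)
  node 14: 0 child(ren)
  node 35: 1 child(ren)
  node 41: 0 child(ren)
Matching nodes: [1, 14, 41]
Count of leaf nodes: 3


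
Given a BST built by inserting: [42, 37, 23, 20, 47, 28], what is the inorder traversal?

Tree insertion order: [42, 37, 23, 20, 47, 28]
Tree (level-order array): [42, 37, 47, 23, None, None, None, 20, 28]
Inorder traversal: [20, 23, 28, 37, 42, 47]


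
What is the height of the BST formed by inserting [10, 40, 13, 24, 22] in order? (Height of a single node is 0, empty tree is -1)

Insertion order: [10, 40, 13, 24, 22]
Tree (level-order array): [10, None, 40, 13, None, None, 24, 22]
Compute height bottom-up (empty subtree = -1):
  height(22) = 1 + max(-1, -1) = 0
  height(24) = 1 + max(0, -1) = 1
  height(13) = 1 + max(-1, 1) = 2
  height(40) = 1 + max(2, -1) = 3
  height(10) = 1 + max(-1, 3) = 4
Height = 4


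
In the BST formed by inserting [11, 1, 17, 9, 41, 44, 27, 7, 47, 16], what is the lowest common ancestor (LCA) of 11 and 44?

Tree insertion order: [11, 1, 17, 9, 41, 44, 27, 7, 47, 16]
Tree (level-order array): [11, 1, 17, None, 9, 16, 41, 7, None, None, None, 27, 44, None, None, None, None, None, 47]
In a BST, the LCA of p=11, q=44 is the first node v on the
root-to-leaf path with p <= v <= q (go left if both < v, right if both > v).
Walk from root:
  at 11: 11 <= 11 <= 44, this is the LCA
LCA = 11


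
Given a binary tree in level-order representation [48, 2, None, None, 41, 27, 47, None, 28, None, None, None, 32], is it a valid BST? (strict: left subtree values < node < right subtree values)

Level-order array: [48, 2, None, None, 41, 27, 47, None, 28, None, None, None, 32]
Validate using subtree bounds (lo, hi): at each node, require lo < value < hi,
then recurse left with hi=value and right with lo=value.
Preorder trace (stopping at first violation):
  at node 48 with bounds (-inf, +inf): OK
  at node 2 with bounds (-inf, 48): OK
  at node 41 with bounds (2, 48): OK
  at node 27 with bounds (2, 41): OK
  at node 28 with bounds (27, 41): OK
  at node 32 with bounds (28, 41): OK
  at node 47 with bounds (41, 48): OK
No violation found at any node.
Result: Valid BST


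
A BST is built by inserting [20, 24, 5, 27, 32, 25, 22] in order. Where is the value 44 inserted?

Starting tree (level order): [20, 5, 24, None, None, 22, 27, None, None, 25, 32]
Insertion path: 20 -> 24 -> 27 -> 32
Result: insert 44 as right child of 32
Final tree (level order): [20, 5, 24, None, None, 22, 27, None, None, 25, 32, None, None, None, 44]


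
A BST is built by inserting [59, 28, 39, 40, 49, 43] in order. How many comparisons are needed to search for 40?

Search path for 40: 59 -> 28 -> 39 -> 40
Found: True
Comparisons: 4


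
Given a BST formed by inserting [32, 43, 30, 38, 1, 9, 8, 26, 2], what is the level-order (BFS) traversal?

Tree insertion order: [32, 43, 30, 38, 1, 9, 8, 26, 2]
Tree (level-order array): [32, 30, 43, 1, None, 38, None, None, 9, None, None, 8, 26, 2]
BFS from the root, enqueuing left then right child of each popped node:
  queue [32] -> pop 32, enqueue [30, 43], visited so far: [32]
  queue [30, 43] -> pop 30, enqueue [1], visited so far: [32, 30]
  queue [43, 1] -> pop 43, enqueue [38], visited so far: [32, 30, 43]
  queue [1, 38] -> pop 1, enqueue [9], visited so far: [32, 30, 43, 1]
  queue [38, 9] -> pop 38, enqueue [none], visited so far: [32, 30, 43, 1, 38]
  queue [9] -> pop 9, enqueue [8, 26], visited so far: [32, 30, 43, 1, 38, 9]
  queue [8, 26] -> pop 8, enqueue [2], visited so far: [32, 30, 43, 1, 38, 9, 8]
  queue [26, 2] -> pop 26, enqueue [none], visited so far: [32, 30, 43, 1, 38, 9, 8, 26]
  queue [2] -> pop 2, enqueue [none], visited so far: [32, 30, 43, 1, 38, 9, 8, 26, 2]
Result: [32, 30, 43, 1, 38, 9, 8, 26, 2]
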